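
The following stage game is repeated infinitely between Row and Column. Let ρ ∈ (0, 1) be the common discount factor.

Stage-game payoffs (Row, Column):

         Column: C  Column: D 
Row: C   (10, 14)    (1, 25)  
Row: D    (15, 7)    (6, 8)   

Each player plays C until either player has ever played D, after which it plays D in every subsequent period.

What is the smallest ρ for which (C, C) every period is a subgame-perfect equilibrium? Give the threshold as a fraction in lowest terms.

11/17

Row: cooperation gives 10 each period; deviation gives 15 once then 6 forever.
  10/(1−ρ) ≥ 15 + 6ρ/(1−ρ) ⇒ ρ ≥ 5/9.
Column: cooperation gives 14 each period; deviation gives 25 once then 8 forever.
  ρ ≥ 11/17.
Both must hold, so the binding constraint is Column's: ρ ≥ 11/17.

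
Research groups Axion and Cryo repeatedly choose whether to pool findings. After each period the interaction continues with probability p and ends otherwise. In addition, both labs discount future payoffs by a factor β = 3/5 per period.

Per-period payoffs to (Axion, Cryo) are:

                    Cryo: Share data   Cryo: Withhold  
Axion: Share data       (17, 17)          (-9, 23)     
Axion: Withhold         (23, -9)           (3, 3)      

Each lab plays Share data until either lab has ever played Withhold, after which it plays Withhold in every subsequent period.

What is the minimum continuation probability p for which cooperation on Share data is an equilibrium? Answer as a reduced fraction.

With continuation probability p and discount β, the effective per-period discount factor is βp.
Grim-trigger IC: βp ≥ (23−17)/(23−3) = 3/10.
So p ≥ (3/10)/(3/5) = 1/2.

1/2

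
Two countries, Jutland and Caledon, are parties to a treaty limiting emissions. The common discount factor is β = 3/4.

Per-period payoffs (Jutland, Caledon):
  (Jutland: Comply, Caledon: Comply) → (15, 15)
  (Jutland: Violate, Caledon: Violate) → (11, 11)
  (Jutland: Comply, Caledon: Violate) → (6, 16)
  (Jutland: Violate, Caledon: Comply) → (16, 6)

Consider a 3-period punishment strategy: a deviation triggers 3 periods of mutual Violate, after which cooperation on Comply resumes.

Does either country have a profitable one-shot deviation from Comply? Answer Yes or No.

No

Comparing payoff streams over the 4 periods until play realigns: cooperate → 15(1+β+…+β^3); deviate → 16 + 11(β+…+β^3).
Cooperation is sustained iff (15−11)(β+…+β^3) ≥ 16−15.
β+…+β^3 = 3/4·(1−(3/4)^3)/(1−3/4) = 1.7344, and (16−15)/(15−11) = 0.2500.
1.7344 ≥ 0.2500, so cooperation is sustainable.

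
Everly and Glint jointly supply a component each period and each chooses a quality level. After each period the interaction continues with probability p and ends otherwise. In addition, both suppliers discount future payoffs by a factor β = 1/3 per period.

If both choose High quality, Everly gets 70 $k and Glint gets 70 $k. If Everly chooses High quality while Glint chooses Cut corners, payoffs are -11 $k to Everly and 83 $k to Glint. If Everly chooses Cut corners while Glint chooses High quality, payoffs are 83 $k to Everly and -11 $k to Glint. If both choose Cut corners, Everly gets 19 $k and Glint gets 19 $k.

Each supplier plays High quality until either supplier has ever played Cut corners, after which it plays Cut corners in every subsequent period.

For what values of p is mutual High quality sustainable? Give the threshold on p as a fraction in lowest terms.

With continuation probability p and discount β, the effective per-period discount factor is βp.
Grim-trigger IC: βp ≥ (83−70)/(83−19) = 13/64.
So p ≥ (13/64)/(1/3) = 39/64.

39/64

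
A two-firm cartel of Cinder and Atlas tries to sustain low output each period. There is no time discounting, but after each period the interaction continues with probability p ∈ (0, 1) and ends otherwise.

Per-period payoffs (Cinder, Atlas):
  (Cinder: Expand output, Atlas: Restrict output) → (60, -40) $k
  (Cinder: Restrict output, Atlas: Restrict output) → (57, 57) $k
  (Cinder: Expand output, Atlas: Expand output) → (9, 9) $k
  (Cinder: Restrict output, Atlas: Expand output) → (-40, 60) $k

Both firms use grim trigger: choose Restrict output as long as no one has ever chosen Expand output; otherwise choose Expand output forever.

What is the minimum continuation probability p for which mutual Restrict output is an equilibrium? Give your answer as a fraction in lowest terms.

1/17

Expected cooperation value is 57 + p·57 + p²·57 + … = 57/(1−p); deviation gives 60 + p·9/(1−p).
57 ≥ 60(1−p) + 9p ⇒ 51p ≥ 3 ⇒ p ≥ 3/51 = 1/17.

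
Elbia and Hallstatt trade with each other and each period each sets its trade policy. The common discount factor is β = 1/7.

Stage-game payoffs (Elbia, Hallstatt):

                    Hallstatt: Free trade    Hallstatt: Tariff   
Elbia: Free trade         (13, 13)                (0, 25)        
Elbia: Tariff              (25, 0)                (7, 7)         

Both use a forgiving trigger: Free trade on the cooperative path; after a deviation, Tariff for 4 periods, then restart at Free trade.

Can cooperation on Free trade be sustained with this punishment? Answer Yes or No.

Comparing payoff streams over the 5 periods until play realigns: cooperate → 13(1+β+…+β^4); deviate → 25 + 7(β+…+β^4).
Cooperation is sustained iff (13−7)(β+…+β^4) ≥ 25−13.
β+…+β^4 = 1/7·(1−(1/7)^4)/(1−1/7) = 0.1666, and (25−13)/(13−7) = 2.0000.
0.1666 < 2.0000, so cooperation is not sustainable.

No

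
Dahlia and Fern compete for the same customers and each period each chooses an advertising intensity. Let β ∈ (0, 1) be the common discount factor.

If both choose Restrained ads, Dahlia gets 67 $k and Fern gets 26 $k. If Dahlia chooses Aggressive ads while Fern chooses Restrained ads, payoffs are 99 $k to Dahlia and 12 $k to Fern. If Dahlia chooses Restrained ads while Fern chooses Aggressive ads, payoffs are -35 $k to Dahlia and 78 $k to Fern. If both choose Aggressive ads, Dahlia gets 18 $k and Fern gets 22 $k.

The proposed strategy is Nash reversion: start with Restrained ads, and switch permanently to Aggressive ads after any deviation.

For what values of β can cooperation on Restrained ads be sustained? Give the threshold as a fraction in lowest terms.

13/14

For Dahlia: deviation gain 99−67 = 32, per-period punishment loss 67−18 = 49. IC gives β ≥ 32/81.
For Fern: gain 52, loss 4 per period, so β ≥ 52/56 = 13/14.
The tighter constraint is Fern's, so cooperation needs β ≥ 13/14.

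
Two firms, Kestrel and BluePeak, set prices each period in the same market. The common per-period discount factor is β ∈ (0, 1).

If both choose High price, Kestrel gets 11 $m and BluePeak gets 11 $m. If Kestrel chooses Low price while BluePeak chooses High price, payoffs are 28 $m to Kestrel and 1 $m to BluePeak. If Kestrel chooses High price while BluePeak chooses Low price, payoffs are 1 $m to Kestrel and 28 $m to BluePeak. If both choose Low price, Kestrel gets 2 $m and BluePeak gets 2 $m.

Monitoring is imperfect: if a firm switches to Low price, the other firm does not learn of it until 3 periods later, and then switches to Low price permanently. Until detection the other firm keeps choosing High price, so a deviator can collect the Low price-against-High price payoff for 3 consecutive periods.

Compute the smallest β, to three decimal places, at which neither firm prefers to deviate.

0.868

The best deviation is to choose Low price for all 3 undetected periods, earning 28 each, then 2 forever once detected.
Deviation value: 28(1−β^3)/(1−β) + 2β^3/(1−β); cooperation value: 11/(1−β).
IC: 11 ≥ 28(1−β^3) + 2β^3 = 28 − 26β^3.
So β^3 ≥ 17/26, giving β ≥ (17/26)^(1/3) ≈ 0.868.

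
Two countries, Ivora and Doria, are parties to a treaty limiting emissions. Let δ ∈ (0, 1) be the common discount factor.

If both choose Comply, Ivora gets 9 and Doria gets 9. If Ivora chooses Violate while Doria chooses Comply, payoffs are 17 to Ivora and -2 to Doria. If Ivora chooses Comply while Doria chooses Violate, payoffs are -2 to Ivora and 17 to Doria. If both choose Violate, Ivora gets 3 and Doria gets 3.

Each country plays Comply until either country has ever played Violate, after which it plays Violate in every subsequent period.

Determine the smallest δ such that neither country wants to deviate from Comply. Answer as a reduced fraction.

Under grim trigger the critical discount factor is (T−C)/(T−P) with T = 17, C = 9, P = 3.
δ* = (17−9)/(17−3) = 8/14 = 4/7.

4/7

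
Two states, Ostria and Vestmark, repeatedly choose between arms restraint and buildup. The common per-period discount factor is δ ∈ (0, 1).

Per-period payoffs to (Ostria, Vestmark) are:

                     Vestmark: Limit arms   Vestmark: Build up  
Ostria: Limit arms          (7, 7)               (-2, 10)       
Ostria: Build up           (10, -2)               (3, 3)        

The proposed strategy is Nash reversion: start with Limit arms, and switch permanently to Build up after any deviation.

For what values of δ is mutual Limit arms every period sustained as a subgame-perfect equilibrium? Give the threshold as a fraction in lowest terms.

7/(1−δ) ≥ 10 + 3δ/(1−δ)
7 ≥ 10 − 7δ
δ ≥ 3/7.

3/7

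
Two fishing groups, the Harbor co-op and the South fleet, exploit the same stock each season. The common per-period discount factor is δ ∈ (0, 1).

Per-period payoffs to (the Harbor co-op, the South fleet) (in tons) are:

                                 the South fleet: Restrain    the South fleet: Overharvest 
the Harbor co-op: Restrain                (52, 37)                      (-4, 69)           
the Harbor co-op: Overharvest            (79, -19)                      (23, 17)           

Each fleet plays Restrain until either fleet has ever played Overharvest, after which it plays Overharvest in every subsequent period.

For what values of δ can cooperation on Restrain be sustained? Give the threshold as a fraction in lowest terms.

8/13

the Harbor co-op: cooperation gives 52 each period; deviation gives 79 once then 23 forever.
  52/(1−δ) ≥ 79 + 23δ/(1−δ) ⇒ δ ≥ 27/56.
the South fleet: cooperation gives 37 each period; deviation gives 69 once then 17 forever.
  δ ≥ 32/52 = 8/13.
Both must hold, so the binding constraint is the South fleet's: δ ≥ 8/13.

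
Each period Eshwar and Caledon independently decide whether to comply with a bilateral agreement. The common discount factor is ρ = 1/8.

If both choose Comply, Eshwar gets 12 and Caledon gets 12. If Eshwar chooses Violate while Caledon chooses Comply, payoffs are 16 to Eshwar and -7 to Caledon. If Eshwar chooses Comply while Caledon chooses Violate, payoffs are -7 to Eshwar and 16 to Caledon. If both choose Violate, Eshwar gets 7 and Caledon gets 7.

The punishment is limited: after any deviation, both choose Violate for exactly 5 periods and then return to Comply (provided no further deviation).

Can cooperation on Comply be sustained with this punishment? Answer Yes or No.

No

A one-shot deviation gives 16 now, then 7 for 5 periods, then back to 12.
Gain from deviating: (16−12) today; loss: (12−7) in each of the next 5 periods.
No-deviation condition: (12−7)(ρ+…+ρ^5) ≥ 16−12, i.e. ρ+…+ρ^5 ≥ 4/5.
At ρ = 1/8: ρ+…+ρ^5 = 0.1429 < 0.8000.
So cooperation is not sustainable.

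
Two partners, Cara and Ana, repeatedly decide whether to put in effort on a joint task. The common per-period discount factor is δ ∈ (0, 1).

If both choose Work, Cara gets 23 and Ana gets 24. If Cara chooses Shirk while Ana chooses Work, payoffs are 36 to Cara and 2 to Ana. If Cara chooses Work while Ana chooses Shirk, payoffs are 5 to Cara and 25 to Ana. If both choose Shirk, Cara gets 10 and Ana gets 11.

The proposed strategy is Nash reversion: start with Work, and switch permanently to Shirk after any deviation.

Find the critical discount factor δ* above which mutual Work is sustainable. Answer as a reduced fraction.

1/2

For Cara: deviation gain 36−23 = 13, per-period punishment loss 23−10 = 13. IC gives δ ≥ 13/26 = 1/2.
For Ana: gain 1, loss 13 per period, so δ ≥ 1/14.
The tighter constraint is Cara's, so cooperation needs δ ≥ 1/2.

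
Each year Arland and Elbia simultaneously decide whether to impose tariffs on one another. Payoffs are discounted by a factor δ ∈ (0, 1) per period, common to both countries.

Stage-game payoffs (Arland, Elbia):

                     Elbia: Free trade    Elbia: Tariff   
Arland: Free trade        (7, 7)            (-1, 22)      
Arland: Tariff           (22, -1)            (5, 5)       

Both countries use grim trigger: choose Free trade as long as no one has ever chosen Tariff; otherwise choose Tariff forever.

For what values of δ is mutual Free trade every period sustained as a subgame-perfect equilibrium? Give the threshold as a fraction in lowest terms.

15/17

Under grim trigger the critical discount factor is (T−C)/(T−P) with T = 22, C = 7, P = 5.
δ* = (22−7)/(22−5) = 15/17.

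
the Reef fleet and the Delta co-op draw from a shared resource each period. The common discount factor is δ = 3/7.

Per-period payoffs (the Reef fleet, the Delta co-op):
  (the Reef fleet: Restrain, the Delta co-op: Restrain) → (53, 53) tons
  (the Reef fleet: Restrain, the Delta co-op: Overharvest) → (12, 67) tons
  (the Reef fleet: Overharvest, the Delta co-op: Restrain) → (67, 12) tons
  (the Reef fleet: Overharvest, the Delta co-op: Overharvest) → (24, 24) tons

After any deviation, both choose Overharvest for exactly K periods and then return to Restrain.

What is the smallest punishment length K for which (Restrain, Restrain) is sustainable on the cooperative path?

2

No profitable deviation requires (53−24)(δ+…+δ^K) ≥ 67−53, i.e. δ+…+δ^K ≥ 14/29 ≈ 0.4828.
With δ = 3/7, the partial sums are K=1: 0.4286, K=2: 0.6122.
K = 2 is the first length at which the sum reaches 0.4828.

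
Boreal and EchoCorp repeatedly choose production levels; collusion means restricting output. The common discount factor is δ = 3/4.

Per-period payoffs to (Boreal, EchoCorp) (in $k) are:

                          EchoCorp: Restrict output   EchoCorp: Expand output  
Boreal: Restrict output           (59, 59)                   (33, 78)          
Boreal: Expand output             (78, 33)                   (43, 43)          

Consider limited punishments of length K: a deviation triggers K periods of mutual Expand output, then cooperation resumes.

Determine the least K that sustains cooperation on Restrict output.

IC: δ(1−δ^K)/(1−δ) ≥ (78−59)/(59−43) = 19/16.
With δ = 3/4: need 1 − δ^K ≥ 19/16·(1−3/4)/(3/4), i.e. δ^K ≤ 0.6042.
Since (3/4)^1 = 0.7500 and (3/4)^2 = 0.5625, the smallest such K is 2.

2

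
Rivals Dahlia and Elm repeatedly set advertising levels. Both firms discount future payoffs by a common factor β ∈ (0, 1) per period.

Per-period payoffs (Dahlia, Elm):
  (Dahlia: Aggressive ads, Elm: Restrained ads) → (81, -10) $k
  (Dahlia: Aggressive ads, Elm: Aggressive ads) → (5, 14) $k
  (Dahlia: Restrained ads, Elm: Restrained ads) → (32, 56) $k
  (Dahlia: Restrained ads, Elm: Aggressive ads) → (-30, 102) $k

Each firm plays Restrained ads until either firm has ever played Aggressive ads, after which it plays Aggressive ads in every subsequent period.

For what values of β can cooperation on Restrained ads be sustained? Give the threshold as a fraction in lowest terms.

Dahlia: cooperation gives 32 each period; deviation gives 81 once then 5 forever.
  32/(1−β) ≥ 81 + 5β/(1−β) ⇒ β ≥ 49/76.
Elm: cooperation gives 56 each period; deviation gives 102 once then 14 forever.
  β ≥ 46/88 = 23/44.
Both must hold, so the binding constraint is Dahlia's: β ≥ 49/76.

49/76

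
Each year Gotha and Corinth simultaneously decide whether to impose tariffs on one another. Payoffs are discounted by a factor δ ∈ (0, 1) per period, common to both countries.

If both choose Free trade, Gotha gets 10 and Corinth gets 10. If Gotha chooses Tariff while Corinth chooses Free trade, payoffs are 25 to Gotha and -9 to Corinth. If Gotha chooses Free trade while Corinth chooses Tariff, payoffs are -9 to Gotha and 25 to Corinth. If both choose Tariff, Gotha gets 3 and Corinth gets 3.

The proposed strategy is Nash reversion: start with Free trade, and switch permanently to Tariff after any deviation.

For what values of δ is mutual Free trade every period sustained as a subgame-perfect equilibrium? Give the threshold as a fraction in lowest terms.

One-period gain from deviating is 25 − 10 = 15. The loss is 10 − 3 = 7 in every subsequent period, with present value 7·δ/(1−δ).
Deviation is unprofitable when 7·δ/(1−δ) ≥ 15, i.e. δ/(1−δ) ≥ 15/7.
Equivalently δ ≥ 15/(15+7) = 15/22.

15/22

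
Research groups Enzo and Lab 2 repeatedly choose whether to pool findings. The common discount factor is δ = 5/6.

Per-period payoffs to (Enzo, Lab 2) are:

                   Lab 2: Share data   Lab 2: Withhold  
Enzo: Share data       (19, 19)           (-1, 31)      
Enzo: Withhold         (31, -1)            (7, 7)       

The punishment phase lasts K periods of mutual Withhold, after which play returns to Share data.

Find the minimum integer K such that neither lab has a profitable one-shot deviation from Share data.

2

IC: δ(1−δ^K)/(1−δ) ≥ (31−19)/(19−7) = 1.
With δ = 5/6: need 1 − δ^K ≥ 1·(1−5/6)/(5/6), i.e. δ^K ≤ 0.8000.
Since (5/6)^1 = 0.8333 and (5/6)^2 = 0.6944, the smallest such K is 2.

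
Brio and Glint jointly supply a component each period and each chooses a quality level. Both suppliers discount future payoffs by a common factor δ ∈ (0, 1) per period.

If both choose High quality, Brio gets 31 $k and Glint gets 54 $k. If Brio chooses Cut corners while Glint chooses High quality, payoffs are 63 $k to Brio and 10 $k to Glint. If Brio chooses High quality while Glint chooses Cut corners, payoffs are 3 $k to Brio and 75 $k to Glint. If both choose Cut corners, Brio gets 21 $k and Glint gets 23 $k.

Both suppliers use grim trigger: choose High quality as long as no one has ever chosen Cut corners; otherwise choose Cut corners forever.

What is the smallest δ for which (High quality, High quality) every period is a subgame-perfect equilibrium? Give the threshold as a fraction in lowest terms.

For Brio: deviation gain 63−31 = 32, per-period punishment loss 31−21 = 10. IC gives δ ≥ 32/42 = 16/21.
For Glint: gain 21, loss 31 per period, so δ ≥ 21/52.
The tighter constraint is Brio's, so cooperation needs δ ≥ 16/21.

16/21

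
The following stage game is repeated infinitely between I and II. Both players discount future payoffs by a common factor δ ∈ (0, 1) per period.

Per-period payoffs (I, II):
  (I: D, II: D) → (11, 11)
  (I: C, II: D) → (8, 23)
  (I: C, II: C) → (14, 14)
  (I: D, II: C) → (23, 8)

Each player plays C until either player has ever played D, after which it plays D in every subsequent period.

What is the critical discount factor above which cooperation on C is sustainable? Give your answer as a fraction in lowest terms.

Under grim trigger the critical discount factor is (T−C)/(T−P) with T = 23, C = 14, P = 11.
δ* = (23−14)/(23−11) = 9/12 = 3/4.

3/4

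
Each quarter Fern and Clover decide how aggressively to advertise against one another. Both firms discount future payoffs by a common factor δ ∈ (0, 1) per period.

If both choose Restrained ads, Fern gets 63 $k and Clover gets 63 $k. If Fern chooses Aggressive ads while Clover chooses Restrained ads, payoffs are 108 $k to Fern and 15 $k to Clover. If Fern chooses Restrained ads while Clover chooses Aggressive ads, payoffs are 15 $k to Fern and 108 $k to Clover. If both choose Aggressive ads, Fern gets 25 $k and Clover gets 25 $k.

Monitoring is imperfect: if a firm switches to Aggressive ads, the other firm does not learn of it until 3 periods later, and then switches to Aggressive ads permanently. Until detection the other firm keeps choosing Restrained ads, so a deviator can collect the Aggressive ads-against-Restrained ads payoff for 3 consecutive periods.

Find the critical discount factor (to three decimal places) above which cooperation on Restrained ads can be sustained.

0.815

The best deviation is to choose Aggressive ads for all 3 undetected periods, earning 108 each, then 25 forever once detected.
Deviation value: 108(1−δ^3)/(1−δ) + 25δ^3/(1−δ); cooperation value: 63/(1−δ).
IC: 63 ≥ 108(1−δ^3) + 25δ^3 = 108 − 83δ^3.
So δ^3 ≥ 45/83, giving δ ≥ (45/83)^(1/3) ≈ 0.815.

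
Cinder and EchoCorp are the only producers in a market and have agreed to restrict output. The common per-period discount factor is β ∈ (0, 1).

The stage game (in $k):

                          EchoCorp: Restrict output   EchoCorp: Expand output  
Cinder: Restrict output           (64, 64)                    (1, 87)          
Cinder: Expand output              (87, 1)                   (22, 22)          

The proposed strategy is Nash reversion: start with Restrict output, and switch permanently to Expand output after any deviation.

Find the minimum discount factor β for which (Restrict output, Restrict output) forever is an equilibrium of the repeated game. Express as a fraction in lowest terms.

64/(1−β) ≥ 87 + 22β/(1−β)
64 ≥ 87 − 65β
β ≥ 23/65.

23/65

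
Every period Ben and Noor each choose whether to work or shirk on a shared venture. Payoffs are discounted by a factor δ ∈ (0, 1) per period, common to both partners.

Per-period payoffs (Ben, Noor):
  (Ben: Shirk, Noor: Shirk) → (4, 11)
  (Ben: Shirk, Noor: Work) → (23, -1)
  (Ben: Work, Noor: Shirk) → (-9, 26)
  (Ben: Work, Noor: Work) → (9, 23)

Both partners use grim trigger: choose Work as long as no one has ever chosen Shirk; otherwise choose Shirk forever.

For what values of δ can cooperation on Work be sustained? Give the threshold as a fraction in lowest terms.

Ben's threshold: (23−9)/(23−4) = 14/19.
Noor's threshold: (26−23)/(26−11) = 1/5.
14/19 > 1/5, so Ben binds and δ* = 14/19.

14/19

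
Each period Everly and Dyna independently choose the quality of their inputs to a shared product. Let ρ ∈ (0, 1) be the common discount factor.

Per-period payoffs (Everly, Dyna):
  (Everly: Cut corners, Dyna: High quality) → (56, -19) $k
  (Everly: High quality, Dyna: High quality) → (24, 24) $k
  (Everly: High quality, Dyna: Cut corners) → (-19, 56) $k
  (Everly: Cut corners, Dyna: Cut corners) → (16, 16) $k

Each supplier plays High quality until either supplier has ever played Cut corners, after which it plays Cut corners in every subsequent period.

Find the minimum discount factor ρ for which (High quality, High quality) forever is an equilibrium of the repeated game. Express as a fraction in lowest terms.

One-period gain from deviating is 56 − 24 = 32. The loss is 24 − 16 = 8 in every subsequent period, with present value 8·ρ/(1−ρ).
Deviation is unprofitable when 8·ρ/(1−ρ) ≥ 32, i.e. ρ/(1−ρ) ≥ 4.
Equivalently ρ ≥ 32/(32+8) = 4/5.

4/5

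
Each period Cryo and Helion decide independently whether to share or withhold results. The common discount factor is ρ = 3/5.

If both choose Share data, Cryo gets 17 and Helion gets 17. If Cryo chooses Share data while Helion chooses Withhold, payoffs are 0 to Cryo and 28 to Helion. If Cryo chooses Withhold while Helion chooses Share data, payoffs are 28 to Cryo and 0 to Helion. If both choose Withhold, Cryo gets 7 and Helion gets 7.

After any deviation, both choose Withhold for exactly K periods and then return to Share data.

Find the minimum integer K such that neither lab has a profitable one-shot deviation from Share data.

IC: ρ(1−ρ^K)/(1−ρ) ≥ (28−17)/(17−7) = 11/10.
With ρ = 3/5: need 1 − ρ^K ≥ 11/10·(1−3/5)/(3/5), i.e. ρ^K ≤ 0.2667.
Since (3/5)^2 = 0.3600 and (3/5)^3 = 0.2160, the smallest such K is 3.

3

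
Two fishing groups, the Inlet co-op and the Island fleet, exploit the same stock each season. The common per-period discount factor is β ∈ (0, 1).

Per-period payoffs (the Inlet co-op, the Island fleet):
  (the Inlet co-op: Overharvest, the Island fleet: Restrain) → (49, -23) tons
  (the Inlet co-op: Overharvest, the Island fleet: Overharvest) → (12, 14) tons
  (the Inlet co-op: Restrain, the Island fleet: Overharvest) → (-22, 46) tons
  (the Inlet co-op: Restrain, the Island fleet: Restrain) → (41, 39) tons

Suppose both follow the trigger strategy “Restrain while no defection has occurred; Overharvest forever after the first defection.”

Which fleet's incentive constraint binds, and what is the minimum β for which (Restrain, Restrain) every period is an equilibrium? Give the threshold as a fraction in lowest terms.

the Island fleet; β ≥ 7/32

the Inlet co-op's threshold: (49−41)/(49−12) = 8/37.
the Island fleet's threshold: (46−39)/(46−14) = 7/32.
8/37 < 7/32, so the Island fleet binds and β* = 7/32.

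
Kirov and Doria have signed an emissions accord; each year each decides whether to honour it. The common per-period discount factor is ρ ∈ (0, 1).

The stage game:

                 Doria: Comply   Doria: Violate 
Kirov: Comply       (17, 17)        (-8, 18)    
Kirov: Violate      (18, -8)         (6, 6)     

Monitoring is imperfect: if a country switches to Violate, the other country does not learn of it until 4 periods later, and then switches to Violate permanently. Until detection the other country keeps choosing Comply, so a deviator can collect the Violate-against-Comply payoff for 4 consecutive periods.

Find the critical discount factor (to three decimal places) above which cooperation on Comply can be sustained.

The best deviation is to choose Violate for all 4 undetected periods, earning 18 each, then 6 forever once detected.
Deviation value: 18(1−ρ^4)/(1−ρ) + 6ρ^4/(1−ρ); cooperation value: 17/(1−ρ).
IC: 17 ≥ 18(1−ρ^4) + 6ρ^4 = 18 − 12ρ^4.
So ρ^4 ≥ 1/12, giving ρ ≥ (1/12)^(1/4) ≈ 0.537.

0.537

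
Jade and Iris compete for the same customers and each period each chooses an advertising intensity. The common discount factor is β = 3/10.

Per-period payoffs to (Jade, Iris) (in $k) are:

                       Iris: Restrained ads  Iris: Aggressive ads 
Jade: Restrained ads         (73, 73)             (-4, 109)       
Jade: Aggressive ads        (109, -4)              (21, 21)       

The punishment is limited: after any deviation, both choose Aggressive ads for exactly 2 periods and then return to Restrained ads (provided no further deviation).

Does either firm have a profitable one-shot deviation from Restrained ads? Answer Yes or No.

Yes

IC: β+…+β^2 ≥ (109−73)/(73−21) = 9/13.
At β = 3/10: partial sum = 0.3900 < 0.6923. Cooperation not sustainable.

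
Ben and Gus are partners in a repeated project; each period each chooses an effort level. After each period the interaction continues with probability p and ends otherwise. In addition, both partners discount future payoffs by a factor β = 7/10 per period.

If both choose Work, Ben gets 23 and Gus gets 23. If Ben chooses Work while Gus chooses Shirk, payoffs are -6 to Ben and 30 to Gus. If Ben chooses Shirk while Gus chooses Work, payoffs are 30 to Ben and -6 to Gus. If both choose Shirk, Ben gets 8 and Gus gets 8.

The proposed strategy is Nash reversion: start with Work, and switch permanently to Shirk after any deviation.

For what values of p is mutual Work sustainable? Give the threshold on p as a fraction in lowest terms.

With continuation probability p and discount β, the effective per-period discount factor is βp.
Grim-trigger IC: βp ≥ (30−23)/(30−8) = 7/22.
So p ≥ (7/22)/(7/10) = 5/11.

5/11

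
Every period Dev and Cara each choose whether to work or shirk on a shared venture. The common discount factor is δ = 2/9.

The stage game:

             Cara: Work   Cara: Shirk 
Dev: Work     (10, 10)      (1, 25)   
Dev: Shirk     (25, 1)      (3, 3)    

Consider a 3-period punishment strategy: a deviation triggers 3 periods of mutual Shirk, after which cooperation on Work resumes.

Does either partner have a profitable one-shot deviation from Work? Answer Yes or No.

A one-shot deviation gives 25 now, then 3 for 3 periods, then back to 10.
Gain from deviating: (25−10) today; loss: (10−3) in each of the next 3 periods.
No-deviation condition: (10−3)(δ+…+δ^3) ≥ 25−10, i.e. δ+…+δ^3 ≥ 15/7.
At δ = 2/9: δ+…+δ^3 = 0.2826 < 2.1429.
So cooperation is not sustainable.

Yes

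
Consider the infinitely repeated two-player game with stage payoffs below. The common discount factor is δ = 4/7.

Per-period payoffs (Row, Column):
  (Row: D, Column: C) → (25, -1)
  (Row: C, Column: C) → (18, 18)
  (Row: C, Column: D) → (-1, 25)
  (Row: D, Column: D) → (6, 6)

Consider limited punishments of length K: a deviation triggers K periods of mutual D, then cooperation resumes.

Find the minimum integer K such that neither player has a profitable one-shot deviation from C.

IC: δ(1−δ^K)/(1−δ) ≥ (25−18)/(18−6) = 7/12.
With δ = 4/7: need 1 − δ^K ≥ 7/12·(1−4/7)/(4/7), i.e. δ^K ≤ 0.5625.
Since (4/7)^1 = 0.5714 and (4/7)^2 = 0.3265, the smallest such K is 2.

2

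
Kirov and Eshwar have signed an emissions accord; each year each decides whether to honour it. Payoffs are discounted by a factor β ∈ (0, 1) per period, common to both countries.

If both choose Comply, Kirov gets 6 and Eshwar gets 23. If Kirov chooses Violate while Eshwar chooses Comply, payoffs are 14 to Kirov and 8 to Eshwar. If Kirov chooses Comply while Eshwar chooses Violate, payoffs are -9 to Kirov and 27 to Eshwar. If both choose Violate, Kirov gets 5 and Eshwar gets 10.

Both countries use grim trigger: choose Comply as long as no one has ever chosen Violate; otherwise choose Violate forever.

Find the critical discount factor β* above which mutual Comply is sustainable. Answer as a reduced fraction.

8/9

For Kirov: deviation gain 14−6 = 8, per-period punishment loss 6−5 = 1. IC gives β ≥ 8/9.
For Eshwar: gain 4, loss 13 per period, so β ≥ 4/17.
The tighter constraint is Kirov's, so cooperation needs β ≥ 8/9.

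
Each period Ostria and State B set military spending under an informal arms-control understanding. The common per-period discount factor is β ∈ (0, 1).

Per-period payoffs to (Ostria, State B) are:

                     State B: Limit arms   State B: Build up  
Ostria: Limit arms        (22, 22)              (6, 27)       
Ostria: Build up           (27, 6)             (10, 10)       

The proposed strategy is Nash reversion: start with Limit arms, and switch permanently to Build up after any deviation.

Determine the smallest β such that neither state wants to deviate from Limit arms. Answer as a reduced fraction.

One-period gain from deviating is 27 − 22 = 5. The loss is 22 − 10 = 12 in every subsequent period, with present value 12·β/(1−β).
Deviation is unprofitable when 12·β/(1−β) ≥ 5, i.e. β/(1−β) ≥ 5/12.
Equivalently β ≥ 5/(5+12) = 5/17.

5/17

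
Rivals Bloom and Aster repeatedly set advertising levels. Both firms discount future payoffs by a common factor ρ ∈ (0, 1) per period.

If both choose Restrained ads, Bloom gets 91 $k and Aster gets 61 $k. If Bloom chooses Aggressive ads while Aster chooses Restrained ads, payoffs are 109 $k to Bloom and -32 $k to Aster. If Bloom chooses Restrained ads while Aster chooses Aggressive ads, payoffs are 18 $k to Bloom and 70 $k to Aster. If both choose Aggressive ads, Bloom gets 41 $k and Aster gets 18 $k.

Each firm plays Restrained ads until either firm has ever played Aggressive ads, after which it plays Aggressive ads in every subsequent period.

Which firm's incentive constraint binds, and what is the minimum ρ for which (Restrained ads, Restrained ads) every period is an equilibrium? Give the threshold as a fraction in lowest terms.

Bloom: cooperation gives 91 each period; deviation gives 109 once then 41 forever.
  91/(1−ρ) ≥ 109 + 41ρ/(1−ρ) ⇒ ρ ≥ 18/68 = 9/34.
Aster: cooperation gives 61 each period; deviation gives 70 once then 18 forever.
  ρ ≥ 9/52.
Both must hold, so the binding constraint is Bloom's: ρ ≥ 9/34.

Bloom; ρ ≥ 9/34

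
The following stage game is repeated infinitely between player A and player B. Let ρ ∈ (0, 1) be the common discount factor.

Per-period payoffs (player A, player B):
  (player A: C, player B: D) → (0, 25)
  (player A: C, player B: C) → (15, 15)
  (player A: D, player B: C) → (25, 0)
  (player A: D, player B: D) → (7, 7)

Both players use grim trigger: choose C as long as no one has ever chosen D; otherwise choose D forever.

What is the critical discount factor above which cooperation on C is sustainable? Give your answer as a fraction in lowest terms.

Under grim trigger the critical discount factor is (T−C)/(T−P) with T = 25, C = 15, P = 7.
ρ* = (25−15)/(25−7) = 10/18 = 5/9.

5/9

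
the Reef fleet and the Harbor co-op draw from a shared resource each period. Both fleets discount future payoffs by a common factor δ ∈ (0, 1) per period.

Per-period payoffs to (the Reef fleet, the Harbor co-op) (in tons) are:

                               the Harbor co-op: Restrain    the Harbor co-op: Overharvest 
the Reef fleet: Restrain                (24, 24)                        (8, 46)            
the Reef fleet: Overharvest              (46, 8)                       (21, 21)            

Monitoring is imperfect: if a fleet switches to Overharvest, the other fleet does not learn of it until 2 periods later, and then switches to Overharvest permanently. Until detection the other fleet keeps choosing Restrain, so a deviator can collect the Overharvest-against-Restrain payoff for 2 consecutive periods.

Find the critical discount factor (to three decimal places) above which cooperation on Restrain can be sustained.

A deviator earns 46 for 2 periods, then 21 forever; cooperating earns 24 forever. Multiplying the IC by (1−δ):
24 ≥ 46(1−δ^2) + 21δ^2, so 25·δ^2 ≥ 22 and δ^2 ≥ 22/25.
δ ≥ (22/25)^(1/2) ≈ 0.938.

0.938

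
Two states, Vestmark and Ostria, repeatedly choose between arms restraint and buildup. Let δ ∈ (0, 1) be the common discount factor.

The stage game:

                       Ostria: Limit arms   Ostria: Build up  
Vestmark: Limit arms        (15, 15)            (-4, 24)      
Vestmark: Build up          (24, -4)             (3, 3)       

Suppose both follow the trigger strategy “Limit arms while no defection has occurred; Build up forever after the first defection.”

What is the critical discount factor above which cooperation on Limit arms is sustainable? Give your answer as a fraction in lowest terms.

3/7

Under grim trigger the critical discount factor is (T−C)/(T−P) with T = 24, C = 15, P = 3.
δ* = (24−15)/(24−3) = 9/21 = 3/7.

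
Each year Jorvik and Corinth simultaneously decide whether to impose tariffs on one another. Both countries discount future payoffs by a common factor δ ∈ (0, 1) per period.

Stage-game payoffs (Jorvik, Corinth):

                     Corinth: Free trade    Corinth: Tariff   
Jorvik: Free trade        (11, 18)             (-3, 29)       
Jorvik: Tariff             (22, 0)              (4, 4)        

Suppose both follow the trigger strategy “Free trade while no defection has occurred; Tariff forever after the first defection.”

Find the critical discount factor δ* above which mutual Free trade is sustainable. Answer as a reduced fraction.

Jorvik: cooperation gives 11 each period; deviation gives 22 once then 4 forever.
  11/(1−δ) ≥ 22 + 4δ/(1−δ) ⇒ δ ≥ 11/18.
Corinth: cooperation gives 18 each period; deviation gives 29 once then 4 forever.
  δ ≥ 11/25.
Both must hold, so the binding constraint is Jorvik's: δ ≥ 11/18.

11/18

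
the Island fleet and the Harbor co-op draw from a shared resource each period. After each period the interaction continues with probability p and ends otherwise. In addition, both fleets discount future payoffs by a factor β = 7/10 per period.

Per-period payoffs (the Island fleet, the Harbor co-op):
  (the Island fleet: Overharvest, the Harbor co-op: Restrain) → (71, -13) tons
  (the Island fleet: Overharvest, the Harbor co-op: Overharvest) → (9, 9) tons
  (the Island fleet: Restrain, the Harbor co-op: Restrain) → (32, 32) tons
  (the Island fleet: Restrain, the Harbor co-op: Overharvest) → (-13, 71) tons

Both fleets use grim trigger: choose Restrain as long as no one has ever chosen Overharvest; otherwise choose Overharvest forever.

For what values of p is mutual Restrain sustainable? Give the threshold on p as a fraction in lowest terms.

With continuation probability p and discount β, the effective per-period discount factor is βp.
Grim-trigger IC: βp ≥ (71−32)/(71−9) = 39/62.
So p ≥ (39/62)/(7/10) = 195/217.

195/217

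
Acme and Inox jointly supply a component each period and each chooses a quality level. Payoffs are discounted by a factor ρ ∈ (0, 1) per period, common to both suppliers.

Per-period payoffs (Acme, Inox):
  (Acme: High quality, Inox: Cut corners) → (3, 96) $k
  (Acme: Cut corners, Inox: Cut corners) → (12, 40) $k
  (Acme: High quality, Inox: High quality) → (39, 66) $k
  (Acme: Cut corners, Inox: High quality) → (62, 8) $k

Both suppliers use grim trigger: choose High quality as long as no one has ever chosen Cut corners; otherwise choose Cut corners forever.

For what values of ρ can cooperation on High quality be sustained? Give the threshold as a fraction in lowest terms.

15/28

For Acme: deviation gain 62−39 = 23, per-period punishment loss 39−12 = 27. IC gives ρ ≥ 23/50.
For Inox: gain 30, loss 26 per period, so ρ ≥ 30/56 = 15/28.
The tighter constraint is Inox's, so cooperation needs ρ ≥ 15/28.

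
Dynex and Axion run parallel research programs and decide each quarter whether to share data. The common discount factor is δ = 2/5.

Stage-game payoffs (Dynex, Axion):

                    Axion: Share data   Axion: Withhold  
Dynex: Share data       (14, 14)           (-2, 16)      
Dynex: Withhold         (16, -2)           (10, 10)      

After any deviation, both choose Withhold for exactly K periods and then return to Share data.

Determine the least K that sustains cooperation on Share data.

Need Σ_{k=1}^{K} δ^k ≥ (16−14)/(14−10) = 0.5000 at δ = 2/5.
At K = 1 the sum is 0.4000 < 0.5000; at K = 2 it is 0.5600 ≥ 0.5000.
So the minimum punishment length is K = 2.

2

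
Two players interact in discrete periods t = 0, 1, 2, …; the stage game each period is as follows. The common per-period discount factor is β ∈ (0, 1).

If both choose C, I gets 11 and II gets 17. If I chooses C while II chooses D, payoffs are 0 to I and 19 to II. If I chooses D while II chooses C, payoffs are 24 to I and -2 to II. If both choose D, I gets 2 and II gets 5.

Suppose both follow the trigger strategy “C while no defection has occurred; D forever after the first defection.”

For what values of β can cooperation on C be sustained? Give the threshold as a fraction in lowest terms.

I's threshold: (24−11)/(24−2) = 13/22.
II's threshold: (19−17)/(19−5) = 1/7.
13/22 > 1/7, so I binds and β* = 13/22.

13/22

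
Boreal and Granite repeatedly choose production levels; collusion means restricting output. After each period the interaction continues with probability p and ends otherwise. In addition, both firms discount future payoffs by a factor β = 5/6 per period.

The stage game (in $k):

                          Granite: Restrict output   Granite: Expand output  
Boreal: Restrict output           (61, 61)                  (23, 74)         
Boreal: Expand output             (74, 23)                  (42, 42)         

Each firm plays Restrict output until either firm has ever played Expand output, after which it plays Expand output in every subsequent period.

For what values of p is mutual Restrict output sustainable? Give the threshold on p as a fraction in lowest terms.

Expected continuation weight on next period's payoff is β·p = 5/6·p, which plays the role of the discount factor.
Cooperation requires 5/6·p ≥ (74−61)/(74−42) = 13/32, hence p ≥ 39/80.

39/80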